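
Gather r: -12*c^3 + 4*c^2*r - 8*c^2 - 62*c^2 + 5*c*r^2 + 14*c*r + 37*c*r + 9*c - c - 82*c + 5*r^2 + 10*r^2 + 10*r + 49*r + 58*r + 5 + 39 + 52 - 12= -12*c^3 - 70*c^2 - 74*c + r^2*(5*c + 15) + r*(4*c^2 + 51*c + 117) + 84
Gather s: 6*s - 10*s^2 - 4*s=-10*s^2 + 2*s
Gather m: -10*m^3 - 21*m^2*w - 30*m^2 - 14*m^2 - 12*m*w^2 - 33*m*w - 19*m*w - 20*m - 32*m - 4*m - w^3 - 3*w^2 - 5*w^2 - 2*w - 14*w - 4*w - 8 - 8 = -10*m^3 + m^2*(-21*w - 44) + m*(-12*w^2 - 52*w - 56) - w^3 - 8*w^2 - 20*w - 16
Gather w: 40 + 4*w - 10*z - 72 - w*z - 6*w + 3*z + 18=w*(-z - 2) - 7*z - 14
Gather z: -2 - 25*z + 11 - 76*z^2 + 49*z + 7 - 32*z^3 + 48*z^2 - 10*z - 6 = -32*z^3 - 28*z^2 + 14*z + 10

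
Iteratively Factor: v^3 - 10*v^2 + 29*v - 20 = (v - 4)*(v^2 - 6*v + 5) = (v - 5)*(v - 4)*(v - 1)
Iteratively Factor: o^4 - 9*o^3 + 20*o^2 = (o - 4)*(o^3 - 5*o^2) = o*(o - 4)*(o^2 - 5*o) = o*(o - 5)*(o - 4)*(o)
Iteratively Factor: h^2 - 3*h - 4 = (h - 4)*(h + 1)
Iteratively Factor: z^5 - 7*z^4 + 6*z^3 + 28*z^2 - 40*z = (z + 2)*(z^4 - 9*z^3 + 24*z^2 - 20*z) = (z - 5)*(z + 2)*(z^3 - 4*z^2 + 4*z) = (z - 5)*(z - 2)*(z + 2)*(z^2 - 2*z) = z*(z - 5)*(z - 2)*(z + 2)*(z - 2)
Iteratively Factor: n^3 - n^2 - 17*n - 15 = (n + 3)*(n^2 - 4*n - 5) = (n - 5)*(n + 3)*(n + 1)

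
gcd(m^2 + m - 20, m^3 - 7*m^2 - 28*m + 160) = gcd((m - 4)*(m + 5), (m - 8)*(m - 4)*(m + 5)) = m^2 + m - 20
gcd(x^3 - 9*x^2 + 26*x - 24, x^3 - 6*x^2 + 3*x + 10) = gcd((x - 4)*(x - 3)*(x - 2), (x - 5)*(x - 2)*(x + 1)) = x - 2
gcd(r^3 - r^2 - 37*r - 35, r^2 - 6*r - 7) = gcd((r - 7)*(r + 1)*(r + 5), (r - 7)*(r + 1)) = r^2 - 6*r - 7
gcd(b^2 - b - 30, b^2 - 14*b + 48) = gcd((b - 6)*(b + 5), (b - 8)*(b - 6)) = b - 6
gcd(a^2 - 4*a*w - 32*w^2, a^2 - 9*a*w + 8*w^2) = -a + 8*w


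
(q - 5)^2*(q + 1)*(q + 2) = q^4 - 7*q^3 - 3*q^2 + 55*q + 50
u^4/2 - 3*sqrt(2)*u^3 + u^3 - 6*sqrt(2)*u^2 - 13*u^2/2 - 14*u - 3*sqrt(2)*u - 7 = (u/2 + 1/2)*(u + 1)*(u - 7*sqrt(2))*(u + sqrt(2))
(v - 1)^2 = v^2 - 2*v + 1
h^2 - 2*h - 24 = (h - 6)*(h + 4)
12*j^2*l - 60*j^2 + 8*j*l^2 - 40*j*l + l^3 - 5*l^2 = (2*j + l)*(6*j + l)*(l - 5)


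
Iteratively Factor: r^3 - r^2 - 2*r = (r)*(r^2 - r - 2) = r*(r - 2)*(r + 1)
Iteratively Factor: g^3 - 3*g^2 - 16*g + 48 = (g + 4)*(g^2 - 7*g + 12) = (g - 4)*(g + 4)*(g - 3)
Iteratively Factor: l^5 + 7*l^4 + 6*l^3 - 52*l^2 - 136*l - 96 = (l - 3)*(l^4 + 10*l^3 + 36*l^2 + 56*l + 32) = (l - 3)*(l + 4)*(l^3 + 6*l^2 + 12*l + 8) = (l - 3)*(l + 2)*(l + 4)*(l^2 + 4*l + 4) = (l - 3)*(l + 2)^2*(l + 4)*(l + 2)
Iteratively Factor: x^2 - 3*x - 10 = (x - 5)*(x + 2)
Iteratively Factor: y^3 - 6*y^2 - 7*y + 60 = (y + 3)*(y^2 - 9*y + 20) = (y - 4)*(y + 3)*(y - 5)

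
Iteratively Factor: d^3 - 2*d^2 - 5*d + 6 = (d - 1)*(d^2 - d - 6) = (d - 3)*(d - 1)*(d + 2)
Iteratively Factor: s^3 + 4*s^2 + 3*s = (s + 1)*(s^2 + 3*s) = (s + 1)*(s + 3)*(s)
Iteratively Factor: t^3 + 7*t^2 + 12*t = (t + 4)*(t^2 + 3*t) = t*(t + 4)*(t + 3)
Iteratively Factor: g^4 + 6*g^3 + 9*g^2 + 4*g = (g + 4)*(g^3 + 2*g^2 + g) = g*(g + 4)*(g^2 + 2*g + 1) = g*(g + 1)*(g + 4)*(g + 1)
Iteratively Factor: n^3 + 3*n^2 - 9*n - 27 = (n + 3)*(n^2 - 9) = (n + 3)^2*(n - 3)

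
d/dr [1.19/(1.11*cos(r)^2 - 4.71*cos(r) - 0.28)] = (2.6418*cos(r) - 5.6049)*sin(r)/(-1.11*cos(r)^2 + 4.71*cos(r) + 0.28)^2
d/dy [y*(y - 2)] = 2*y - 2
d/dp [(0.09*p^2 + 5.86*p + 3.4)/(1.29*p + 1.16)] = (0.1161*p^2 + 0.2088*p + 2.4116)/(1.6641*p^2 + 2.9928*p + 1.3456)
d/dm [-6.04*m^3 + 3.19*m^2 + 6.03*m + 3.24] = -18.12*m^2 + 6.38*m + 6.03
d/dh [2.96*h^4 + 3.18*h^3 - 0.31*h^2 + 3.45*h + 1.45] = 11.84*h^3 + 9.54*h^2 - 0.62*h + 3.45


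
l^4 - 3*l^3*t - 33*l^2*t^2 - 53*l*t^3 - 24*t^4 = (l - 8*t)*(l + t)^2*(l + 3*t)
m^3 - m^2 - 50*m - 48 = (m - 8)*(m + 1)*(m + 6)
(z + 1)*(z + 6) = z^2 + 7*z + 6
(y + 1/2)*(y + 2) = y^2 + 5*y/2 + 1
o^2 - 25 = (o - 5)*(o + 5)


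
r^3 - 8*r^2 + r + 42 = (r - 7)*(r - 3)*(r + 2)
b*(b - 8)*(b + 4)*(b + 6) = b^4 + 2*b^3 - 56*b^2 - 192*b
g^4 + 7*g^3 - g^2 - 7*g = g*(g - 1)*(g + 1)*(g + 7)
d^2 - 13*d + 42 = (d - 7)*(d - 6)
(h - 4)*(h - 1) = h^2 - 5*h + 4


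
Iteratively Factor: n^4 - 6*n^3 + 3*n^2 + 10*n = (n + 1)*(n^3 - 7*n^2 + 10*n) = (n - 2)*(n + 1)*(n^2 - 5*n) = (n - 5)*(n - 2)*(n + 1)*(n)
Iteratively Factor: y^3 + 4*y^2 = (y)*(y^2 + 4*y) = y*(y + 4)*(y)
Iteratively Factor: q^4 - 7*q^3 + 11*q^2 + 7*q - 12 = (q - 4)*(q^3 - 3*q^2 - q + 3) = (q - 4)*(q + 1)*(q^2 - 4*q + 3) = (q - 4)*(q - 3)*(q + 1)*(q - 1)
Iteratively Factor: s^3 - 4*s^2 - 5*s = (s - 5)*(s^2 + s) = s*(s - 5)*(s + 1)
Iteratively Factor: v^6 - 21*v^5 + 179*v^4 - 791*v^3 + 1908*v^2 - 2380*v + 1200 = (v - 5)*(v^5 - 16*v^4 + 99*v^3 - 296*v^2 + 428*v - 240) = (v - 5)*(v - 2)*(v^4 - 14*v^3 + 71*v^2 - 154*v + 120) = (v - 5)^2*(v - 2)*(v^3 - 9*v^2 + 26*v - 24) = (v - 5)^2*(v - 3)*(v - 2)*(v^2 - 6*v + 8) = (v - 5)^2*(v - 3)*(v - 2)^2*(v - 4)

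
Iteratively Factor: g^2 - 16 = (g - 4)*(g + 4)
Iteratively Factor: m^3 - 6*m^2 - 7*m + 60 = (m + 3)*(m^2 - 9*m + 20) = (m - 5)*(m + 3)*(m - 4)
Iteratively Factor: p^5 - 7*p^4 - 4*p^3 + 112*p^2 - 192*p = (p - 4)*(p^4 - 3*p^3 - 16*p^2 + 48*p) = p*(p - 4)*(p^3 - 3*p^2 - 16*p + 48) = p*(p - 4)^2*(p^2 + p - 12) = p*(p - 4)^2*(p - 3)*(p + 4)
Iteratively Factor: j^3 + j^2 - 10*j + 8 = (j - 2)*(j^2 + 3*j - 4) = (j - 2)*(j - 1)*(j + 4)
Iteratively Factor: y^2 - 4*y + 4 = (y - 2)*(y - 2)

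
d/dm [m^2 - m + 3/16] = 2*m - 1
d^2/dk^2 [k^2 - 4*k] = 2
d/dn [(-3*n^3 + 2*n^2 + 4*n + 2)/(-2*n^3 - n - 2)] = 2*(2*n^4 + 11*n^3 + 14*n^2 - 4*n - 3)/(4*n^6 + 4*n^4 + 8*n^3 + n^2 + 4*n + 4)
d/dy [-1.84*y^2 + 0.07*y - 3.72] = 0.07 - 3.68*y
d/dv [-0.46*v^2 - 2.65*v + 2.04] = -0.92*v - 2.65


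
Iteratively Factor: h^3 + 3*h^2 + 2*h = (h + 1)*(h^2 + 2*h) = h*(h + 1)*(h + 2)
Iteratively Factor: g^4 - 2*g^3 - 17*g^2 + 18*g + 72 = (g + 3)*(g^3 - 5*g^2 - 2*g + 24) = (g - 4)*(g + 3)*(g^2 - g - 6) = (g - 4)*(g - 3)*(g + 3)*(g + 2)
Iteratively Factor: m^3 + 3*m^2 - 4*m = (m)*(m^2 + 3*m - 4) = m*(m + 4)*(m - 1)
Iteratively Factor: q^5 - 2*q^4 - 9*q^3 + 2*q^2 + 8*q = (q + 1)*(q^4 - 3*q^3 - 6*q^2 + 8*q) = (q + 1)*(q + 2)*(q^3 - 5*q^2 + 4*q) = (q - 1)*(q + 1)*(q + 2)*(q^2 - 4*q) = q*(q - 1)*(q + 1)*(q + 2)*(q - 4)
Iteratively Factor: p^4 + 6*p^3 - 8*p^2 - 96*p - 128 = (p + 4)*(p^3 + 2*p^2 - 16*p - 32) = (p + 2)*(p + 4)*(p^2 - 16) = (p - 4)*(p + 2)*(p + 4)*(p + 4)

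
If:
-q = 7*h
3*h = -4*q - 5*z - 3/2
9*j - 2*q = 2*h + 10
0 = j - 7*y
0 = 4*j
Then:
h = 5/6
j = 0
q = -35/6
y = 0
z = 58/15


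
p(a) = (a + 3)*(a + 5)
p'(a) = 2*a + 8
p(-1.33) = 6.13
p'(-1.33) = 5.34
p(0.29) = 17.40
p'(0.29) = 8.58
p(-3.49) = -0.74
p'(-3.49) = 1.02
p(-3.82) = -0.97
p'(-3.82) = 0.36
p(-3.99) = -1.00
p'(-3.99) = 0.02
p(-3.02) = -0.04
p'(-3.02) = 1.96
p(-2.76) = 0.54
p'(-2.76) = 2.48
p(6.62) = 111.78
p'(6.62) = 21.24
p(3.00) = 48.00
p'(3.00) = 14.00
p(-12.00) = 63.00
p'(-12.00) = -16.00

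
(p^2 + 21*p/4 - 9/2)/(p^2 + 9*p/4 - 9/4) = (p + 6)/(p + 3)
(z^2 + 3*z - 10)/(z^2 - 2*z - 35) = (z - 2)/(z - 7)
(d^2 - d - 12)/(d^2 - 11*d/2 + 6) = 2*(d + 3)/(2*d - 3)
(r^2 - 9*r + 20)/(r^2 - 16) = (r - 5)/(r + 4)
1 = 1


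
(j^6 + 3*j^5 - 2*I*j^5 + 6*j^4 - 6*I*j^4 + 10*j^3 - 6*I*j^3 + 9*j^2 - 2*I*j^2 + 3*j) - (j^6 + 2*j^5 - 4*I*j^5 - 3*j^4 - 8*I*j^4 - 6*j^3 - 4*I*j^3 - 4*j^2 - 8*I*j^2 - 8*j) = j^5 + 2*I*j^5 + 9*j^4 + 2*I*j^4 + 16*j^3 - 2*I*j^3 + 13*j^2 + 6*I*j^2 + 11*j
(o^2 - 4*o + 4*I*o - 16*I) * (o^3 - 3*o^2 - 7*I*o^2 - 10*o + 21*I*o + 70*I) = o^5 - 7*o^4 - 3*I*o^4 + 30*o^3 + 21*I*o^3 - 156*o^2 - 6*I*o^2 + 56*o - 120*I*o + 1120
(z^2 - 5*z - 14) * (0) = 0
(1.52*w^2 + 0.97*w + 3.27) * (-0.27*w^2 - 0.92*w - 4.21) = -0.4104*w^4 - 1.6603*w^3 - 8.1745*w^2 - 7.0921*w - 13.7667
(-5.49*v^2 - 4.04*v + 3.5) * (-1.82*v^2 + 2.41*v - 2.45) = 9.9918*v^4 - 5.8781*v^3 - 2.6559*v^2 + 18.333*v - 8.575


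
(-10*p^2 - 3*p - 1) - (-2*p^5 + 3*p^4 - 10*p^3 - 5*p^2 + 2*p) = 2*p^5 - 3*p^4 + 10*p^3 - 5*p^2 - 5*p - 1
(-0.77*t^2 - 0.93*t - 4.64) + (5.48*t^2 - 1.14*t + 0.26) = 4.71*t^2 - 2.07*t - 4.38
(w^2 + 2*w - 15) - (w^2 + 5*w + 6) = -3*w - 21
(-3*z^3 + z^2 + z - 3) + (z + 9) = -3*z^3 + z^2 + 2*z + 6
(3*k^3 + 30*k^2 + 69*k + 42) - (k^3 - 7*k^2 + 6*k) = 2*k^3 + 37*k^2 + 63*k + 42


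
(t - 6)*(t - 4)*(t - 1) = t^3 - 11*t^2 + 34*t - 24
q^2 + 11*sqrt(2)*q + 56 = (q + 4*sqrt(2))*(q + 7*sqrt(2))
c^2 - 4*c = c*(c - 4)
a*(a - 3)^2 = a^3 - 6*a^2 + 9*a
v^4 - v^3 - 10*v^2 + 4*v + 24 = (v - 3)*(v - 2)*(v + 2)^2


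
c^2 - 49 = (c - 7)*(c + 7)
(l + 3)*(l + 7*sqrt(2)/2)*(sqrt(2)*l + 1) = sqrt(2)*l^3 + 3*sqrt(2)*l^2 + 8*l^2 + 7*sqrt(2)*l/2 + 24*l + 21*sqrt(2)/2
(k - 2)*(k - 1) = k^2 - 3*k + 2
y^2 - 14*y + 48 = (y - 8)*(y - 6)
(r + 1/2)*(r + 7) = r^2 + 15*r/2 + 7/2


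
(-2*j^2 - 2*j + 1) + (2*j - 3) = -2*j^2 - 2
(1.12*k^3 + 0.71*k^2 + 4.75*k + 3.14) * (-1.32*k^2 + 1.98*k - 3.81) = -1.4784*k^5 + 1.2804*k^4 - 9.1314*k^3 + 2.5551*k^2 - 11.8803*k - 11.9634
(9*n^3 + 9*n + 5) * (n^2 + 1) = 9*n^5 + 18*n^3 + 5*n^2 + 9*n + 5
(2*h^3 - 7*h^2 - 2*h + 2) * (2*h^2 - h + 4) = 4*h^5 - 16*h^4 + 11*h^3 - 22*h^2 - 10*h + 8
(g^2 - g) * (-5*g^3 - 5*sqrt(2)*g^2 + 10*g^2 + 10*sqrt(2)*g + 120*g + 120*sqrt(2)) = -5*g^5 - 5*sqrt(2)*g^4 + 15*g^4 + 15*sqrt(2)*g^3 + 110*g^3 - 120*g^2 + 110*sqrt(2)*g^2 - 120*sqrt(2)*g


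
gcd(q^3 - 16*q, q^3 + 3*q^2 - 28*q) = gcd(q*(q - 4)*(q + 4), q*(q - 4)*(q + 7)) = q^2 - 4*q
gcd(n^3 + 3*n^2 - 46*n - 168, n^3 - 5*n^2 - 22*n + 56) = n^2 - 3*n - 28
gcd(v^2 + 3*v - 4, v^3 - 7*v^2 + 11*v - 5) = v - 1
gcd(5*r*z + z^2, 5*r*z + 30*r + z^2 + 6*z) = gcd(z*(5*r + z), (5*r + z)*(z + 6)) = 5*r + z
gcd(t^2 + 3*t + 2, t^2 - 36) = 1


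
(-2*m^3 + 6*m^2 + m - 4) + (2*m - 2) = -2*m^3 + 6*m^2 + 3*m - 6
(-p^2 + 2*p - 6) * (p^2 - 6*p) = -p^4 + 8*p^3 - 18*p^2 + 36*p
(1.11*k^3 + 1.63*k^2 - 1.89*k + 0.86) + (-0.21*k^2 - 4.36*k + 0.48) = 1.11*k^3 + 1.42*k^2 - 6.25*k + 1.34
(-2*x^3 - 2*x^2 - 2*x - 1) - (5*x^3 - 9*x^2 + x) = -7*x^3 + 7*x^2 - 3*x - 1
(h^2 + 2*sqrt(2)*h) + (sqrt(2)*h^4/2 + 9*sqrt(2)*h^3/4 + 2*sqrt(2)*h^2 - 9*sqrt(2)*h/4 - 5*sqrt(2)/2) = sqrt(2)*h^4/2 + 9*sqrt(2)*h^3/4 + h^2 + 2*sqrt(2)*h^2 - sqrt(2)*h/4 - 5*sqrt(2)/2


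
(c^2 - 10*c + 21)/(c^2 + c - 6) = (c^2 - 10*c + 21)/(c^2 + c - 6)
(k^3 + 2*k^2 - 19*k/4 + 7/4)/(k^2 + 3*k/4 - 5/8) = 2*(2*k^2 + 5*k - 7)/(4*k + 5)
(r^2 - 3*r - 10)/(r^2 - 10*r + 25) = (r + 2)/(r - 5)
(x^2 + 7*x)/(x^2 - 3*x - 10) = x*(x + 7)/(x^2 - 3*x - 10)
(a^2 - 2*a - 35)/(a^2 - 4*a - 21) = (a + 5)/(a + 3)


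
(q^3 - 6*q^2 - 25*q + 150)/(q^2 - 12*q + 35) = (q^2 - q - 30)/(q - 7)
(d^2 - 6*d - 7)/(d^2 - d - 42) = (d + 1)/(d + 6)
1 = 1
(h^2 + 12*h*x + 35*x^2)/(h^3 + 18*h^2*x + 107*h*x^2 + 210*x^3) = 1/(h + 6*x)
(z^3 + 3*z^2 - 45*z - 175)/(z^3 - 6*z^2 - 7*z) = (z^2 + 10*z + 25)/(z*(z + 1))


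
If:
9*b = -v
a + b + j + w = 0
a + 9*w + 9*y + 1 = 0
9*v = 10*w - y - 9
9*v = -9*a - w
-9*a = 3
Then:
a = -1/3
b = -325/13122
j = -4171/6561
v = 325/1458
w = 161/162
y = -173/162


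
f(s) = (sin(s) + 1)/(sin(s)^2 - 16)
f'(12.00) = -0.05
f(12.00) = -0.03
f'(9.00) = 0.06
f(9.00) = -0.09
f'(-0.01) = -0.06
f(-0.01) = -0.06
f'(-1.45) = -0.01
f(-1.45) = -0.00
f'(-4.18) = 0.04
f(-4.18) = -0.12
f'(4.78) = -0.00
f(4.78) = -0.00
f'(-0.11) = -0.06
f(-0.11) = -0.06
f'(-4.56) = 0.01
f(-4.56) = -0.13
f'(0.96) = -0.04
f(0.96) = -0.12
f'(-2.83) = 0.06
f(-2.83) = -0.04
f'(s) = -2*(sin(s) + 1)*sin(s)*cos(s)/(sin(s)^2 - 16)^2 + cos(s)/(sin(s)^2 - 16)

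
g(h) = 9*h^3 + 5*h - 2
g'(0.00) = 5.00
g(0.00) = -2.00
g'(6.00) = 977.00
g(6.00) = 1972.00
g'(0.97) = 30.40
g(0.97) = 11.06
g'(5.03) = 688.12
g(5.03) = 1168.52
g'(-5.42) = 798.16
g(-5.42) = -1462.08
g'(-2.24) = 140.48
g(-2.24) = -114.35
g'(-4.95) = 666.57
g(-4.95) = -1118.34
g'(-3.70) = 374.63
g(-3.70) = -476.38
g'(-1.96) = 108.72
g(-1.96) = -79.57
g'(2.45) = 167.07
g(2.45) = 142.61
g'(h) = 27*h^2 + 5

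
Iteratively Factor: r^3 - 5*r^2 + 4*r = (r - 4)*(r^2 - r) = r*(r - 4)*(r - 1)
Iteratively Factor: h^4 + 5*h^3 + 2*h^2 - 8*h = (h + 2)*(h^3 + 3*h^2 - 4*h) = (h - 1)*(h + 2)*(h^2 + 4*h) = h*(h - 1)*(h + 2)*(h + 4)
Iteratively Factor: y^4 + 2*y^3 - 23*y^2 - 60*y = (y)*(y^3 + 2*y^2 - 23*y - 60) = y*(y - 5)*(y^2 + 7*y + 12) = y*(y - 5)*(y + 4)*(y + 3)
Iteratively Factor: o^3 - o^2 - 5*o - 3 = (o - 3)*(o^2 + 2*o + 1) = (o - 3)*(o + 1)*(o + 1)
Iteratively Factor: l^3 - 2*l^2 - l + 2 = (l - 2)*(l^2 - 1) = (l - 2)*(l - 1)*(l + 1)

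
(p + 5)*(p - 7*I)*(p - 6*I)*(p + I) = p^4 + 5*p^3 - 12*I*p^3 - 29*p^2 - 60*I*p^2 - 145*p - 42*I*p - 210*I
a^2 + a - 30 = (a - 5)*(a + 6)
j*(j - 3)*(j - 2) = j^3 - 5*j^2 + 6*j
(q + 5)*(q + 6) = q^2 + 11*q + 30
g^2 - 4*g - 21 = (g - 7)*(g + 3)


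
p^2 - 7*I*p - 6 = (p - 6*I)*(p - I)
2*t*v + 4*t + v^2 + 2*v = (2*t + v)*(v + 2)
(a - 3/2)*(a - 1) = a^2 - 5*a/2 + 3/2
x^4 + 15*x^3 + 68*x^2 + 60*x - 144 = (x - 1)*(x + 4)*(x + 6)^2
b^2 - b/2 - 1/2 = (b - 1)*(b + 1/2)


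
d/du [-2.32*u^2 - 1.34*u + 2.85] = -4.64*u - 1.34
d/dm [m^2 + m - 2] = 2*m + 1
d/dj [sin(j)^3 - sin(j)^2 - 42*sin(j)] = (3*sin(j)^2 - 2*sin(j) - 42)*cos(j)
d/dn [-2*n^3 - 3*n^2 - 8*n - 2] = -6*n^2 - 6*n - 8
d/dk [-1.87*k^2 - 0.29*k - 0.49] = -3.74*k - 0.29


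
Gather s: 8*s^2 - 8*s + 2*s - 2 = 8*s^2 - 6*s - 2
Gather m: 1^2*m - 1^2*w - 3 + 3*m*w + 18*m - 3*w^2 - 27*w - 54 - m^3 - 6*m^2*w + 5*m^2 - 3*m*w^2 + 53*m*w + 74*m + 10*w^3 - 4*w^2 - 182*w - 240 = -m^3 + m^2*(5 - 6*w) + m*(-3*w^2 + 56*w + 93) + 10*w^3 - 7*w^2 - 210*w - 297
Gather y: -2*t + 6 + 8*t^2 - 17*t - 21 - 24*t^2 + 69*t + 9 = -16*t^2 + 50*t - 6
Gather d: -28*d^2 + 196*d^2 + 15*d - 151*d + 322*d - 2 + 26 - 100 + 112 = 168*d^2 + 186*d + 36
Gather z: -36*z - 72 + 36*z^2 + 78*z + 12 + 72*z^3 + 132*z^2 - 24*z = 72*z^3 + 168*z^2 + 18*z - 60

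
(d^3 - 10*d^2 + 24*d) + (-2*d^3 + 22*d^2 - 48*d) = -d^3 + 12*d^2 - 24*d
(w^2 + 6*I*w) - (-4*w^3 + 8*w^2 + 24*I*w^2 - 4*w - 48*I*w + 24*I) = 4*w^3 - 7*w^2 - 24*I*w^2 + 4*w + 54*I*w - 24*I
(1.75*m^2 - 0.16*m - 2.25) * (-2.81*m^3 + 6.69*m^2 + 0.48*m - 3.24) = -4.9175*m^5 + 12.1571*m^4 + 6.0921*m^3 - 20.7993*m^2 - 0.5616*m + 7.29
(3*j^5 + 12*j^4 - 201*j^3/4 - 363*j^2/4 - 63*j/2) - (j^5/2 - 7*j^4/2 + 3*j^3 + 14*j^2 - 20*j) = 5*j^5/2 + 31*j^4/2 - 213*j^3/4 - 419*j^2/4 - 23*j/2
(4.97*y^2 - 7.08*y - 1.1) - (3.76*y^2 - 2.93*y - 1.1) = 1.21*y^2 - 4.15*y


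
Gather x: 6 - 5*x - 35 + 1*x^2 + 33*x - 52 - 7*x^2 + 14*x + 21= -6*x^2 + 42*x - 60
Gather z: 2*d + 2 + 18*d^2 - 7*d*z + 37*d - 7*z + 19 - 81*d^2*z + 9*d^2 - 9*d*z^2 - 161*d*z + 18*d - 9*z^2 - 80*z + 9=27*d^2 + 57*d + z^2*(-9*d - 9) + z*(-81*d^2 - 168*d - 87) + 30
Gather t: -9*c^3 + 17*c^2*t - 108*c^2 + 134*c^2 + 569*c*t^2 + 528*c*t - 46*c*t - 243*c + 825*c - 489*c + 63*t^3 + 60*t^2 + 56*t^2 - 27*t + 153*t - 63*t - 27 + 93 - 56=-9*c^3 + 26*c^2 + 93*c + 63*t^3 + t^2*(569*c + 116) + t*(17*c^2 + 482*c + 63) + 10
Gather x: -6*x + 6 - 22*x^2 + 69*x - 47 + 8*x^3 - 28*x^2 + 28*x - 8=8*x^3 - 50*x^2 + 91*x - 49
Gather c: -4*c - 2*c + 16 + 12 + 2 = 30 - 6*c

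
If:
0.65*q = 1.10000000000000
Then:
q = 1.69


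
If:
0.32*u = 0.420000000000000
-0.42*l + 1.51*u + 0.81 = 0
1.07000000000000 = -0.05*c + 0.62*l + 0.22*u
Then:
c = 66.80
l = 6.65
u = 1.31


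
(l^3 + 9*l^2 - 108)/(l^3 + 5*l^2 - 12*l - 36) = (l + 6)/(l + 2)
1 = 1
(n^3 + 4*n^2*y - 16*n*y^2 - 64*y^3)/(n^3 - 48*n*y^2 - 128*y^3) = (-n + 4*y)/(-n + 8*y)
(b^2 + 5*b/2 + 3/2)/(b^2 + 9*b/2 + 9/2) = (b + 1)/(b + 3)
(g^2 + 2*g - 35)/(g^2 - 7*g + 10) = (g + 7)/(g - 2)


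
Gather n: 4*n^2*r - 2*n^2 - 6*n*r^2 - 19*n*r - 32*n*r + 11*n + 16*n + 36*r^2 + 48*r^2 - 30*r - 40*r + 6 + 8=n^2*(4*r - 2) + n*(-6*r^2 - 51*r + 27) + 84*r^2 - 70*r + 14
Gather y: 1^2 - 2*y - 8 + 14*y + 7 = 12*y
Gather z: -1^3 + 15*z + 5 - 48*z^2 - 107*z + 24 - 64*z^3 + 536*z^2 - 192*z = -64*z^3 + 488*z^2 - 284*z + 28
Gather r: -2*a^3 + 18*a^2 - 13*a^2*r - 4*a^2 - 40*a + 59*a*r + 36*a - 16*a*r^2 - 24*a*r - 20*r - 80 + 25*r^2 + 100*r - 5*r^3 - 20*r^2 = -2*a^3 + 14*a^2 - 4*a - 5*r^3 + r^2*(5 - 16*a) + r*(-13*a^2 + 35*a + 80) - 80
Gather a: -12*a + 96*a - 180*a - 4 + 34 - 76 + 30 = -96*a - 16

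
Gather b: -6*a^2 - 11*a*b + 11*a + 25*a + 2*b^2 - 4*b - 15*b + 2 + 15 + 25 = -6*a^2 + 36*a + 2*b^2 + b*(-11*a - 19) + 42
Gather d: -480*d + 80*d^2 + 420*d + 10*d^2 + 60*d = 90*d^2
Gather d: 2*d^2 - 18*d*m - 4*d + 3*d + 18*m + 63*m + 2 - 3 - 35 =2*d^2 + d*(-18*m - 1) + 81*m - 36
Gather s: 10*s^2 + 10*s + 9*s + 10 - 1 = 10*s^2 + 19*s + 9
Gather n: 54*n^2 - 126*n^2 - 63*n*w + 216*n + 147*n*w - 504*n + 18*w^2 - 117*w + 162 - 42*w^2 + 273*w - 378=-72*n^2 + n*(84*w - 288) - 24*w^2 + 156*w - 216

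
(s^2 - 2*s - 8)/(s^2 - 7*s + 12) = (s + 2)/(s - 3)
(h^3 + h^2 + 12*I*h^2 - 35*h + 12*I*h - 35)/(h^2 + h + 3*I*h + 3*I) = (h^2 + 12*I*h - 35)/(h + 3*I)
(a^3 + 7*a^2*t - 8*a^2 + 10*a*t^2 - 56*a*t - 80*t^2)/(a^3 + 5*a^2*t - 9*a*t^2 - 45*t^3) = (-a^2 - 2*a*t + 8*a + 16*t)/(-a^2 + 9*t^2)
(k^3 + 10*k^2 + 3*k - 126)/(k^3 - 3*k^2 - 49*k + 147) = (k + 6)/(k - 7)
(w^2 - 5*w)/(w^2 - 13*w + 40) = w/(w - 8)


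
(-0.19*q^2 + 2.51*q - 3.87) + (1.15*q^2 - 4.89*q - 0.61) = 0.96*q^2 - 2.38*q - 4.48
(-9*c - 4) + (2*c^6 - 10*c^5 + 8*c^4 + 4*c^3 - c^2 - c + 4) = 2*c^6 - 10*c^5 + 8*c^4 + 4*c^3 - c^2 - 10*c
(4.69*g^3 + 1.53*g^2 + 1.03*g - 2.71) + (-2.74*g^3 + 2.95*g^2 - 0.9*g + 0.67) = 1.95*g^3 + 4.48*g^2 + 0.13*g - 2.04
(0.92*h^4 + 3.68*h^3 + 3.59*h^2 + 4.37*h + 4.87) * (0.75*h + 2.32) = 0.69*h^5 + 4.8944*h^4 + 11.2301*h^3 + 11.6063*h^2 + 13.7909*h + 11.2984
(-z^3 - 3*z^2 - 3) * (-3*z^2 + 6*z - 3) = 3*z^5 + 3*z^4 - 15*z^3 + 18*z^2 - 18*z + 9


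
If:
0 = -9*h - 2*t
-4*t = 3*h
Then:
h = 0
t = 0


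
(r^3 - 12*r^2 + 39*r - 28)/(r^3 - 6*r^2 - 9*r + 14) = (r - 4)/(r + 2)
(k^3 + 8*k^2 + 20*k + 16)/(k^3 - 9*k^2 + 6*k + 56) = (k^2 + 6*k + 8)/(k^2 - 11*k + 28)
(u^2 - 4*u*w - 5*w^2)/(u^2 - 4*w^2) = (u^2 - 4*u*w - 5*w^2)/(u^2 - 4*w^2)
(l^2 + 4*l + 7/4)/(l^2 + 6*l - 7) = (l^2 + 4*l + 7/4)/(l^2 + 6*l - 7)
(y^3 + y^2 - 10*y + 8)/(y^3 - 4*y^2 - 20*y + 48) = (y - 1)/(y - 6)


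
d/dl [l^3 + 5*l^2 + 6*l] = 3*l^2 + 10*l + 6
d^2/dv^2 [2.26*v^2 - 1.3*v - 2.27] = 4.52000000000000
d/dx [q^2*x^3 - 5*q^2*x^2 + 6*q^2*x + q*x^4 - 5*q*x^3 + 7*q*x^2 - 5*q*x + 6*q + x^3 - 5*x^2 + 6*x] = 3*q^2*x^2 - 10*q^2*x + 6*q^2 + 4*q*x^3 - 15*q*x^2 + 14*q*x - 5*q + 3*x^2 - 10*x + 6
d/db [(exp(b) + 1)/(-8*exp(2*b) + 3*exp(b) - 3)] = ((exp(b) + 1)*(16*exp(b) - 3) - 8*exp(2*b) + 3*exp(b) - 3)*exp(b)/(8*exp(2*b) - 3*exp(b) + 3)^2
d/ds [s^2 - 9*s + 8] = 2*s - 9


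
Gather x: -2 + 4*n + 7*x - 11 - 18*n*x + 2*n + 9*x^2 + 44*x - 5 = 6*n + 9*x^2 + x*(51 - 18*n) - 18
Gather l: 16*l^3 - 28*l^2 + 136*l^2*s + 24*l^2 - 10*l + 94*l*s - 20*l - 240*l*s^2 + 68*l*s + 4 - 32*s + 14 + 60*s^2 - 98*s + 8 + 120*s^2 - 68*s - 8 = 16*l^3 + l^2*(136*s - 4) + l*(-240*s^2 + 162*s - 30) + 180*s^2 - 198*s + 18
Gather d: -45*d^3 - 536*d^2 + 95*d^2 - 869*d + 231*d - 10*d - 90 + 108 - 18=-45*d^3 - 441*d^2 - 648*d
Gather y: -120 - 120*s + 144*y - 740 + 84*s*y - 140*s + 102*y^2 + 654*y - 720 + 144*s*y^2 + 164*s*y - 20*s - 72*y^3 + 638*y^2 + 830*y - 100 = -280*s - 72*y^3 + y^2*(144*s + 740) + y*(248*s + 1628) - 1680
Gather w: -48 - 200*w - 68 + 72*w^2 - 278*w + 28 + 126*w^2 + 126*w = 198*w^2 - 352*w - 88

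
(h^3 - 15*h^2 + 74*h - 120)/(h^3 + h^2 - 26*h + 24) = (h^2 - 11*h + 30)/(h^2 + 5*h - 6)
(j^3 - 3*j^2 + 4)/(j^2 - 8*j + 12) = (j^2 - j - 2)/(j - 6)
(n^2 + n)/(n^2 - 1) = n/(n - 1)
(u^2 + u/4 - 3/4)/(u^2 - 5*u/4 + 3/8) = 2*(u + 1)/(2*u - 1)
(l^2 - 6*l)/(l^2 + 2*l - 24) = l*(l - 6)/(l^2 + 2*l - 24)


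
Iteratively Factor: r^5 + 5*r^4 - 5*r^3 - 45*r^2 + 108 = (r - 2)*(r^4 + 7*r^3 + 9*r^2 - 27*r - 54) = (r - 2)*(r + 3)*(r^3 + 4*r^2 - 3*r - 18) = (r - 2)*(r + 3)^2*(r^2 + r - 6) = (r - 2)*(r + 3)^3*(r - 2)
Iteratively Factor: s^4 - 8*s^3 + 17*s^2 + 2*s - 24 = (s - 3)*(s^3 - 5*s^2 + 2*s + 8) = (s - 3)*(s - 2)*(s^2 - 3*s - 4) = (s - 3)*(s - 2)*(s + 1)*(s - 4)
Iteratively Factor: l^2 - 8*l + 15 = (l - 3)*(l - 5)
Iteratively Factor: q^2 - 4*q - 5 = (q - 5)*(q + 1)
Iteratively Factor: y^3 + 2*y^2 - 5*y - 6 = (y + 1)*(y^2 + y - 6) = (y + 1)*(y + 3)*(y - 2)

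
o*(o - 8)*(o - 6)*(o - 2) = o^4 - 16*o^3 + 76*o^2 - 96*o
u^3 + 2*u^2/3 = u^2*(u + 2/3)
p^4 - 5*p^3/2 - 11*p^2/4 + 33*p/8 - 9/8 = (p - 3)*(p - 1/2)^2*(p + 3/2)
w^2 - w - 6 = (w - 3)*(w + 2)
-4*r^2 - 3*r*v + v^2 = (-4*r + v)*(r + v)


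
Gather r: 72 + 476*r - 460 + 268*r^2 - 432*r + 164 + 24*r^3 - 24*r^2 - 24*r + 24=24*r^3 + 244*r^2 + 20*r - 200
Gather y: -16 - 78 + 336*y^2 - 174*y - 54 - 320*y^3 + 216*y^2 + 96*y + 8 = -320*y^3 + 552*y^2 - 78*y - 140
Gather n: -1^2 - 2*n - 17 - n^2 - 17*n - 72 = -n^2 - 19*n - 90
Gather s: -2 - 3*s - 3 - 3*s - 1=-6*s - 6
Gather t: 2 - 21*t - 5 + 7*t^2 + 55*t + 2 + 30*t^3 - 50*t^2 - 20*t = 30*t^3 - 43*t^2 + 14*t - 1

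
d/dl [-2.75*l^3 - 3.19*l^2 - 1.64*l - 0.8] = -8.25*l^2 - 6.38*l - 1.64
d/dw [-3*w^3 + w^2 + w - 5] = -9*w^2 + 2*w + 1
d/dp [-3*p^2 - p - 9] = -6*p - 1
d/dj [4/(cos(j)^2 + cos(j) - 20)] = 4*(2*cos(j) + 1)*sin(j)/(cos(j)^2 + cos(j) - 20)^2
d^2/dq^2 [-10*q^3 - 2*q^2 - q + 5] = -60*q - 4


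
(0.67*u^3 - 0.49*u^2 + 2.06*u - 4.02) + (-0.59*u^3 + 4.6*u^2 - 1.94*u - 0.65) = 0.0800000000000001*u^3 + 4.11*u^2 + 0.12*u - 4.67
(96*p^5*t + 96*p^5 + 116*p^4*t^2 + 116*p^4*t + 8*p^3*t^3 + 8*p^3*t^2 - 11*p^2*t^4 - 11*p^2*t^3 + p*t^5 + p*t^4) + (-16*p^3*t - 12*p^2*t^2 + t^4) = 96*p^5*t + 96*p^5 + 116*p^4*t^2 + 116*p^4*t + 8*p^3*t^3 + 8*p^3*t^2 - 16*p^3*t - 11*p^2*t^4 - 11*p^2*t^3 - 12*p^2*t^2 + p*t^5 + p*t^4 + t^4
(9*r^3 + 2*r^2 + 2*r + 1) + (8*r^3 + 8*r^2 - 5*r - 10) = 17*r^3 + 10*r^2 - 3*r - 9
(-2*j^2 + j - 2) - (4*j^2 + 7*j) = -6*j^2 - 6*j - 2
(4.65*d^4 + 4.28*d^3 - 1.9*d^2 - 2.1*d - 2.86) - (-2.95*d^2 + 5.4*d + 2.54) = 4.65*d^4 + 4.28*d^3 + 1.05*d^2 - 7.5*d - 5.4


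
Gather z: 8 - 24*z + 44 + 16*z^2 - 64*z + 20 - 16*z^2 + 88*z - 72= 0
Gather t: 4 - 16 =-12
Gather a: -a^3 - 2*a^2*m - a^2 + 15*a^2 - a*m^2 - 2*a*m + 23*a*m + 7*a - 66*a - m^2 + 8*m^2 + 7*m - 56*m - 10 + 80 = -a^3 + a^2*(14 - 2*m) + a*(-m^2 + 21*m - 59) + 7*m^2 - 49*m + 70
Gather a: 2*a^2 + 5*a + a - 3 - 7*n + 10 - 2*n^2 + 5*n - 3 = 2*a^2 + 6*a - 2*n^2 - 2*n + 4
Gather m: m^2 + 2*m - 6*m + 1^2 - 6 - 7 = m^2 - 4*m - 12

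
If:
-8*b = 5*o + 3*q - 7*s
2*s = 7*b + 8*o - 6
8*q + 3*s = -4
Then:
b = 55*s/29 - 18/29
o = 75/58 - 327*s/232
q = -3*s/8 - 1/2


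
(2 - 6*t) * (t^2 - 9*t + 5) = -6*t^3 + 56*t^2 - 48*t + 10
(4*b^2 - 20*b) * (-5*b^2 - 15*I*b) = -20*b^4 + 100*b^3 - 60*I*b^3 + 300*I*b^2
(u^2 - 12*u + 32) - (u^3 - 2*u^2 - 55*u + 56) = -u^3 + 3*u^2 + 43*u - 24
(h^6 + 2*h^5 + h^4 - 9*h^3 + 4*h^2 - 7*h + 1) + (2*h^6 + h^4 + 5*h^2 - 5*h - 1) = 3*h^6 + 2*h^5 + 2*h^4 - 9*h^3 + 9*h^2 - 12*h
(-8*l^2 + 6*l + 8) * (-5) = 40*l^2 - 30*l - 40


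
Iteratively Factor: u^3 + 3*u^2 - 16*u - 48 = (u + 3)*(u^2 - 16) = (u - 4)*(u + 3)*(u + 4)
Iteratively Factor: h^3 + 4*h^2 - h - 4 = (h + 4)*(h^2 - 1) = (h - 1)*(h + 4)*(h + 1)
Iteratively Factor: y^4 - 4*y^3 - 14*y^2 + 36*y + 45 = (y + 3)*(y^3 - 7*y^2 + 7*y + 15) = (y - 3)*(y + 3)*(y^2 - 4*y - 5) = (y - 5)*(y - 3)*(y + 3)*(y + 1)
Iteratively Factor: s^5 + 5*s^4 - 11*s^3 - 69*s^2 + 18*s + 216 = (s + 4)*(s^4 + s^3 - 15*s^2 - 9*s + 54) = (s - 2)*(s + 4)*(s^3 + 3*s^2 - 9*s - 27) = (s - 2)*(s + 3)*(s + 4)*(s^2 - 9) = (s - 2)*(s + 3)^2*(s + 4)*(s - 3)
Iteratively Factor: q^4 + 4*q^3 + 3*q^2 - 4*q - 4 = (q - 1)*(q^3 + 5*q^2 + 8*q + 4) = (q - 1)*(q + 1)*(q^2 + 4*q + 4) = (q - 1)*(q + 1)*(q + 2)*(q + 2)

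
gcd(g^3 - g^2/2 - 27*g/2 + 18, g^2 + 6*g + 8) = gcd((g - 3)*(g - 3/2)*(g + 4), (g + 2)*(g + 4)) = g + 4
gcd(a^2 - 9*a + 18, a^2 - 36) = a - 6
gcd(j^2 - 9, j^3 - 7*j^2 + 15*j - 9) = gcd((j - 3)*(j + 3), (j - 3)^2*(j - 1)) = j - 3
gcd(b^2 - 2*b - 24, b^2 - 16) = b + 4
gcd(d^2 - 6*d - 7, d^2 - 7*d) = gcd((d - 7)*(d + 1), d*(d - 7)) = d - 7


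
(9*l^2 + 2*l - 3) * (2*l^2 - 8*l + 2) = 18*l^4 - 68*l^3 - 4*l^2 + 28*l - 6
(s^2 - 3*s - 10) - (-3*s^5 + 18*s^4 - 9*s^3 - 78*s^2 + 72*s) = 3*s^5 - 18*s^4 + 9*s^3 + 79*s^2 - 75*s - 10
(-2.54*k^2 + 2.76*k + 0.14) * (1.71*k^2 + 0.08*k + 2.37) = -4.3434*k^4 + 4.5164*k^3 - 5.5596*k^2 + 6.5524*k + 0.3318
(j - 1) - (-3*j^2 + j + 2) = 3*j^2 - 3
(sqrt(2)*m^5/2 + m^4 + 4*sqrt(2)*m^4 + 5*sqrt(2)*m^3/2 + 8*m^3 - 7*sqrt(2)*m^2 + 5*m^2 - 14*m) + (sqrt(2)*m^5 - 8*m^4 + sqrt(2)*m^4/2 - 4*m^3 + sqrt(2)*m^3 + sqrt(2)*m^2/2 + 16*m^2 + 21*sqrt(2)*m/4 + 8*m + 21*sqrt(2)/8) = 3*sqrt(2)*m^5/2 - 7*m^4 + 9*sqrt(2)*m^4/2 + 4*m^3 + 7*sqrt(2)*m^3/2 - 13*sqrt(2)*m^2/2 + 21*m^2 - 6*m + 21*sqrt(2)*m/4 + 21*sqrt(2)/8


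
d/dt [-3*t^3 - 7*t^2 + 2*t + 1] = -9*t^2 - 14*t + 2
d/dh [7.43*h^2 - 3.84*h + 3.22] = 14.86*h - 3.84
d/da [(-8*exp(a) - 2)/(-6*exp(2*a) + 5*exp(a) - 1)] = (-48*exp(2*a) - 24*exp(a) + 18)*exp(a)/(36*exp(4*a) - 60*exp(3*a) + 37*exp(2*a) - 10*exp(a) + 1)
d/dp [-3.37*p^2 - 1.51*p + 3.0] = -6.74*p - 1.51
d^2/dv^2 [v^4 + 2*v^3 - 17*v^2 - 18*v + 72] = 12*v^2 + 12*v - 34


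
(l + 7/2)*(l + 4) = l^2 + 15*l/2 + 14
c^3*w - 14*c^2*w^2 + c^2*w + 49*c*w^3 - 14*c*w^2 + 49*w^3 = (c - 7*w)^2*(c*w + w)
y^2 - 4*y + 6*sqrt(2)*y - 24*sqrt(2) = (y - 4)*(y + 6*sqrt(2))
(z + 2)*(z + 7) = z^2 + 9*z + 14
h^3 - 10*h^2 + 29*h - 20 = (h - 5)*(h - 4)*(h - 1)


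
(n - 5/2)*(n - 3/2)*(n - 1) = n^3 - 5*n^2 + 31*n/4 - 15/4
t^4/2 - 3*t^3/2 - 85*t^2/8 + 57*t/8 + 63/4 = (t/2 + 1/2)*(t - 6)*(t - 3/2)*(t + 7/2)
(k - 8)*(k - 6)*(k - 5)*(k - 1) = k^4 - 20*k^3 + 137*k^2 - 358*k + 240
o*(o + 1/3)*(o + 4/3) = o^3 + 5*o^2/3 + 4*o/9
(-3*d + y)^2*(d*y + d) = 9*d^3*y + 9*d^3 - 6*d^2*y^2 - 6*d^2*y + d*y^3 + d*y^2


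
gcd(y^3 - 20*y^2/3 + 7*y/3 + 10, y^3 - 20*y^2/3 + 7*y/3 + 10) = y^3 - 20*y^2/3 + 7*y/3 + 10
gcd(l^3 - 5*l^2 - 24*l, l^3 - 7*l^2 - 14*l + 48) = l^2 - 5*l - 24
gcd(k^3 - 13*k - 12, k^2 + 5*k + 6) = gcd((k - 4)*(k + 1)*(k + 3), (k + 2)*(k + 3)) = k + 3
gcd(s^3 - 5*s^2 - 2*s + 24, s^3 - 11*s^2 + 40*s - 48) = s^2 - 7*s + 12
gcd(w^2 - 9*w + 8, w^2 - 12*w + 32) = w - 8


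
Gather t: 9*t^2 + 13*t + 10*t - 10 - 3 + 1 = 9*t^2 + 23*t - 12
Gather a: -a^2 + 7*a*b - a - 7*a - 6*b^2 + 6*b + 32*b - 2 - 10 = -a^2 + a*(7*b - 8) - 6*b^2 + 38*b - 12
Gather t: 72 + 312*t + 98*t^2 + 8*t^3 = 8*t^3 + 98*t^2 + 312*t + 72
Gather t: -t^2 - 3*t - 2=-t^2 - 3*t - 2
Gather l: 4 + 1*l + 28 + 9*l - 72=10*l - 40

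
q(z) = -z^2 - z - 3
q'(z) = -2*z - 1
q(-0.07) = -2.93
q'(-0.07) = -0.86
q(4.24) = -25.22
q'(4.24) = -9.48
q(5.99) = -44.87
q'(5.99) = -12.98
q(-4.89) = -22.02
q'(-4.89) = 8.78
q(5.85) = -43.07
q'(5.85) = -12.70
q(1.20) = -5.64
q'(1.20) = -3.40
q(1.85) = -8.27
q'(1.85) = -4.70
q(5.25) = -35.81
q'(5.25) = -11.50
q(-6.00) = -33.00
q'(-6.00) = 11.00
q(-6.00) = -33.00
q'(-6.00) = 11.00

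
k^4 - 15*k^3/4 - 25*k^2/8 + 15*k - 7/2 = (k - 7/2)*(k - 2)*(k - 1/4)*(k + 2)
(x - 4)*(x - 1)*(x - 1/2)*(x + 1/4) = x^4 - 21*x^3/4 + 41*x^2/8 - 3*x/8 - 1/2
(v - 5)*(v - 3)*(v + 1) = v^3 - 7*v^2 + 7*v + 15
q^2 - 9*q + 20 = (q - 5)*(q - 4)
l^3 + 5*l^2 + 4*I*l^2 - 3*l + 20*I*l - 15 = (l + 5)*(l + I)*(l + 3*I)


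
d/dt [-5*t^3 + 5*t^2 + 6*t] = -15*t^2 + 10*t + 6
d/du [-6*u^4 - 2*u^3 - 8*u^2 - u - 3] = -24*u^3 - 6*u^2 - 16*u - 1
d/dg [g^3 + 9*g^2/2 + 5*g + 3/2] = 3*g^2 + 9*g + 5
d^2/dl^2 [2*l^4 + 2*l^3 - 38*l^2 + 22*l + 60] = 24*l^2 + 12*l - 76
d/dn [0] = 0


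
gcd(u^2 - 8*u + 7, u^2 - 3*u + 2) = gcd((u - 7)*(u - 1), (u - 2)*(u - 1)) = u - 1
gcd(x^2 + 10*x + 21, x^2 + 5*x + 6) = x + 3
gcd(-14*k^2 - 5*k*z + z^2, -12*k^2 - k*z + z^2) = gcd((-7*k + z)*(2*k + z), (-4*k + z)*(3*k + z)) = 1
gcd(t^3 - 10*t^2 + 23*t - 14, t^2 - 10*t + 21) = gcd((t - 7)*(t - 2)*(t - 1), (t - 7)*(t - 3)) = t - 7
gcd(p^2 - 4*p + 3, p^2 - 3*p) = p - 3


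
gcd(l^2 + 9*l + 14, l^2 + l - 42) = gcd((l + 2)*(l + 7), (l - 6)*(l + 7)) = l + 7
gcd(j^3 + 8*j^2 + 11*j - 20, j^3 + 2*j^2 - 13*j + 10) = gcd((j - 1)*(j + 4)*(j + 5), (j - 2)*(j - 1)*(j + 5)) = j^2 + 4*j - 5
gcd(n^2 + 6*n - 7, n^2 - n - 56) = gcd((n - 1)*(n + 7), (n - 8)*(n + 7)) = n + 7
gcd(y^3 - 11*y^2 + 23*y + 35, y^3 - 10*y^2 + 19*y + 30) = y^2 - 4*y - 5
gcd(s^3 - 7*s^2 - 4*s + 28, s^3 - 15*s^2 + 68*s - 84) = s^2 - 9*s + 14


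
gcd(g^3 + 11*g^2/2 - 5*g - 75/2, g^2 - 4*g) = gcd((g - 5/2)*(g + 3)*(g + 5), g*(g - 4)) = 1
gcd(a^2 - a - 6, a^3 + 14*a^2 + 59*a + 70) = a + 2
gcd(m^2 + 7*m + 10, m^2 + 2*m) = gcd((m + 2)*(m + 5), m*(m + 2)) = m + 2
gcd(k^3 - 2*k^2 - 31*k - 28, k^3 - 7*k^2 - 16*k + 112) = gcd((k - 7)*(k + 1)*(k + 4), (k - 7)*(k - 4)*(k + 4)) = k^2 - 3*k - 28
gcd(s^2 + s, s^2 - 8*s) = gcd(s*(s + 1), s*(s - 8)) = s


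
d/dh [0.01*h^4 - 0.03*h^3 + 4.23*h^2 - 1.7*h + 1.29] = 0.04*h^3 - 0.09*h^2 + 8.46*h - 1.7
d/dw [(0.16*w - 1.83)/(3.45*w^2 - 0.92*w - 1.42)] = (-0.552*w^2 + 12.627*w - 1.9108)/(11.9025*w^4 - 6.348*w^3 - 8.9516*w^2 + 2.6128*w + 2.0164)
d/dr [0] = 0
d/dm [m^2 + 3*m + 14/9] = 2*m + 3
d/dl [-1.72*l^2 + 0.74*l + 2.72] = 0.74 - 3.44*l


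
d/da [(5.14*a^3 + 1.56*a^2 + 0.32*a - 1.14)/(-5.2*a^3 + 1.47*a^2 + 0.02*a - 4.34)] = (15.6678*a^4 + 3.5336*a^3 - 85.146*a^2 - 10.1892*a - 1.366)/(27.04*a^6 - 15.288*a^5 + 1.9529*a^4 + 45.1948*a^3 - 12.7592*a^2 - 0.1736*a + 18.8356)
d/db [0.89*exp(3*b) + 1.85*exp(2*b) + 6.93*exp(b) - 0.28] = (2.67*exp(2*b) + 3.7*exp(b) + 6.93)*exp(b)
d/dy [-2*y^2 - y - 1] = -4*y - 1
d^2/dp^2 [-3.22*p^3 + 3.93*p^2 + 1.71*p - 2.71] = 7.86 - 19.32*p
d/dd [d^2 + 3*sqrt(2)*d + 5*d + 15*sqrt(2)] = 2*d + 3*sqrt(2) + 5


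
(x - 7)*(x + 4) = x^2 - 3*x - 28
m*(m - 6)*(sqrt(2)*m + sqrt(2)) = sqrt(2)*m^3 - 5*sqrt(2)*m^2 - 6*sqrt(2)*m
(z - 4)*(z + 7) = z^2 + 3*z - 28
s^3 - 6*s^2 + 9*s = s*(s - 3)^2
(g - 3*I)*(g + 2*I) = g^2 - I*g + 6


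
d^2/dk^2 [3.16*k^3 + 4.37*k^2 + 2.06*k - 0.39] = 18.96*k + 8.74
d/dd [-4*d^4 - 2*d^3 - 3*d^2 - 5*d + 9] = -16*d^3 - 6*d^2 - 6*d - 5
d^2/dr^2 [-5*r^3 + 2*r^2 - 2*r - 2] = 4 - 30*r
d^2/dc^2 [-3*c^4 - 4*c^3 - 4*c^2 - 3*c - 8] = -36*c^2 - 24*c - 8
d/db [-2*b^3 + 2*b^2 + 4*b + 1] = -6*b^2 + 4*b + 4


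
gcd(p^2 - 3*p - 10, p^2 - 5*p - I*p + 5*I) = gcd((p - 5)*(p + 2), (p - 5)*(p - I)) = p - 5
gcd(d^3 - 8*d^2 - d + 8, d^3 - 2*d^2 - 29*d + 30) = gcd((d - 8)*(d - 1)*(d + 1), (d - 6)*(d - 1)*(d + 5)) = d - 1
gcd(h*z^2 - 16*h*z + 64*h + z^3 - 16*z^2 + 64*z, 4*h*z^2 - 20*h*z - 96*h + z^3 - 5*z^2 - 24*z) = z - 8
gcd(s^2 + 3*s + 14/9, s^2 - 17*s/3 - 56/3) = s + 7/3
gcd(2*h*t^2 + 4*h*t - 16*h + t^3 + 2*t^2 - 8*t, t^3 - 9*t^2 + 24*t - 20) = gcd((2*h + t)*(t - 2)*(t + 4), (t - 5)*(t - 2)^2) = t - 2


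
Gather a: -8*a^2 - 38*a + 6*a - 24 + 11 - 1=-8*a^2 - 32*a - 14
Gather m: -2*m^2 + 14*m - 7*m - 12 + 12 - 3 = -2*m^2 + 7*m - 3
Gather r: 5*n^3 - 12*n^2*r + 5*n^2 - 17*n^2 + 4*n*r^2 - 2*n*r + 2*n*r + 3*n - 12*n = 5*n^3 - 12*n^2*r - 12*n^2 + 4*n*r^2 - 9*n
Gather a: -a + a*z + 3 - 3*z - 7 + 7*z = a*(z - 1) + 4*z - 4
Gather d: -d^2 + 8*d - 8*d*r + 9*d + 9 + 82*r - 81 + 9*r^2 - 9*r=-d^2 + d*(17 - 8*r) + 9*r^2 + 73*r - 72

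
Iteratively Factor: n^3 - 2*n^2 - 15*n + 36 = (n - 3)*(n^2 + n - 12) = (n - 3)*(n + 4)*(n - 3)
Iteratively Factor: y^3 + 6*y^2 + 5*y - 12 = (y + 3)*(y^2 + 3*y - 4) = (y - 1)*(y + 3)*(y + 4)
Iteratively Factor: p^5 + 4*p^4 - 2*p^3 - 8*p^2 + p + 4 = (p - 1)*(p^4 + 5*p^3 + 3*p^2 - 5*p - 4) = (p - 1)*(p + 1)*(p^3 + 4*p^2 - p - 4) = (p - 1)*(p + 1)^2*(p^2 + 3*p - 4) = (p - 1)^2*(p + 1)^2*(p + 4)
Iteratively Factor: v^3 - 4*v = (v - 2)*(v^2 + 2*v) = v*(v - 2)*(v + 2)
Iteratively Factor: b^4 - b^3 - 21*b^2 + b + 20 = (b - 1)*(b^3 - 21*b - 20) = (b - 1)*(b + 1)*(b^2 - b - 20) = (b - 1)*(b + 1)*(b + 4)*(b - 5)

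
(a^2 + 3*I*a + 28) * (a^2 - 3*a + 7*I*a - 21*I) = a^4 - 3*a^3 + 10*I*a^3 + 7*a^2 - 30*I*a^2 - 21*a + 196*I*a - 588*I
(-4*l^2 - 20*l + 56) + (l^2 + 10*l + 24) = -3*l^2 - 10*l + 80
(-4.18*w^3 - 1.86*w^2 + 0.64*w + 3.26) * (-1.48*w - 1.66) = 6.1864*w^4 + 9.6916*w^3 + 2.1404*w^2 - 5.8872*w - 5.4116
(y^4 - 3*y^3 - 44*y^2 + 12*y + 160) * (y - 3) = y^5 - 6*y^4 - 35*y^3 + 144*y^2 + 124*y - 480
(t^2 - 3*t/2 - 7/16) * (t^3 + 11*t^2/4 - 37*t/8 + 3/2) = t^5 + 5*t^4/4 - 147*t^3/16 + 463*t^2/64 - 29*t/128 - 21/32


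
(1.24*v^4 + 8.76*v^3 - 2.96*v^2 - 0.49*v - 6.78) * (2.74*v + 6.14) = 3.3976*v^5 + 31.616*v^4 + 45.676*v^3 - 19.517*v^2 - 21.5858*v - 41.6292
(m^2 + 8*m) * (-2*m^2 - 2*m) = -2*m^4 - 18*m^3 - 16*m^2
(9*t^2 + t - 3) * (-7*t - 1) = -63*t^3 - 16*t^2 + 20*t + 3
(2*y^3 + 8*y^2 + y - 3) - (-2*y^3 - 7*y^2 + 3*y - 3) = 4*y^3 + 15*y^2 - 2*y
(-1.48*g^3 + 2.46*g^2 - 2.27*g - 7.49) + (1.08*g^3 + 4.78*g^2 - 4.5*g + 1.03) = -0.4*g^3 + 7.24*g^2 - 6.77*g - 6.46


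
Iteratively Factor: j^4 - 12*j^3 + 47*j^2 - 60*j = (j - 5)*(j^3 - 7*j^2 + 12*j) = (j - 5)*(j - 3)*(j^2 - 4*j) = j*(j - 5)*(j - 3)*(j - 4)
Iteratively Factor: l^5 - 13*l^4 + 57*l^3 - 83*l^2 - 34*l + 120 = (l - 4)*(l^4 - 9*l^3 + 21*l^2 + l - 30) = (l - 4)*(l + 1)*(l^3 - 10*l^2 + 31*l - 30) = (l - 5)*(l - 4)*(l + 1)*(l^2 - 5*l + 6) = (l - 5)*(l - 4)*(l - 3)*(l + 1)*(l - 2)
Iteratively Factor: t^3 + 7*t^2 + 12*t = (t + 4)*(t^2 + 3*t) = t*(t + 4)*(t + 3)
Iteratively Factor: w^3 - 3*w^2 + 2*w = (w - 1)*(w^2 - 2*w) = (w - 2)*(w - 1)*(w)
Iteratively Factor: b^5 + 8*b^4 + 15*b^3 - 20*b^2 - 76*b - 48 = (b + 1)*(b^4 + 7*b^3 + 8*b^2 - 28*b - 48) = (b + 1)*(b + 3)*(b^3 + 4*b^2 - 4*b - 16) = (b - 2)*(b + 1)*(b + 3)*(b^2 + 6*b + 8) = (b - 2)*(b + 1)*(b + 3)*(b + 4)*(b + 2)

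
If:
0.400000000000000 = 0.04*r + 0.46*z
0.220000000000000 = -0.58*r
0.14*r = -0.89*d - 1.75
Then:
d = -1.91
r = -0.38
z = 0.90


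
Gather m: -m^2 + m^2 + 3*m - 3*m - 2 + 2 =0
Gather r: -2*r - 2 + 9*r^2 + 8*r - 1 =9*r^2 + 6*r - 3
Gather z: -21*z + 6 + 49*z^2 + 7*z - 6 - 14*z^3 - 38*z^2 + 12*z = -14*z^3 + 11*z^2 - 2*z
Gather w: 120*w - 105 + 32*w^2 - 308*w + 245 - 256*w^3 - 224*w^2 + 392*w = -256*w^3 - 192*w^2 + 204*w + 140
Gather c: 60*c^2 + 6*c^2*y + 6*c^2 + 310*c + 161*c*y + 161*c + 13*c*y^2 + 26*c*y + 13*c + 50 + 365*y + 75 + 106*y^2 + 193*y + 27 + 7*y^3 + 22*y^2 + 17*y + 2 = c^2*(6*y + 66) + c*(13*y^2 + 187*y + 484) + 7*y^3 + 128*y^2 + 575*y + 154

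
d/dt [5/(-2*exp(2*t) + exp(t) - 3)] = (20*exp(t) - 5)*exp(t)/(2*exp(2*t) - exp(t) + 3)^2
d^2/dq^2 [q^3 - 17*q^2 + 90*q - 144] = 6*q - 34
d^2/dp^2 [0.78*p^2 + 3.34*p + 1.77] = 1.56000000000000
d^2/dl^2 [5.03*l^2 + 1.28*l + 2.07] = 10.0600000000000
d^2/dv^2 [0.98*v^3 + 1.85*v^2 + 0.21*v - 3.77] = 5.88*v + 3.7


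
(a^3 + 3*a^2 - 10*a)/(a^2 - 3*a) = (a^2 + 3*a - 10)/(a - 3)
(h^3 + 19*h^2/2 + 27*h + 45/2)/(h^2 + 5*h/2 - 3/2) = (2*h^2 + 13*h + 15)/(2*h - 1)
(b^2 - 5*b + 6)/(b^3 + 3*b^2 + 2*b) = (b^2 - 5*b + 6)/(b*(b^2 + 3*b + 2))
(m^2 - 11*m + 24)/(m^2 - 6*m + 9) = (m - 8)/(m - 3)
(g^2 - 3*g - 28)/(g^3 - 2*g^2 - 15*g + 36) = (g - 7)/(g^2 - 6*g + 9)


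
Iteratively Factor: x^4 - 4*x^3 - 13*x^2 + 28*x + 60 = (x + 2)*(x^3 - 6*x^2 - x + 30) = (x - 5)*(x + 2)*(x^2 - x - 6) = (x - 5)*(x + 2)^2*(x - 3)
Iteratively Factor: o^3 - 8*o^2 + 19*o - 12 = (o - 3)*(o^2 - 5*o + 4) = (o - 4)*(o - 3)*(o - 1)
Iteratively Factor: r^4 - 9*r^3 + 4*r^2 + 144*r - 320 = (r - 5)*(r^3 - 4*r^2 - 16*r + 64) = (r - 5)*(r - 4)*(r^2 - 16) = (r - 5)*(r - 4)*(r + 4)*(r - 4)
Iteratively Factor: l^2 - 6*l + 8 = (l - 2)*(l - 4)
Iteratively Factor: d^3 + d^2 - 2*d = (d - 1)*(d^2 + 2*d) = d*(d - 1)*(d + 2)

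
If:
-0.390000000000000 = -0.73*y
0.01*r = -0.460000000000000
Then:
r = -46.00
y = 0.53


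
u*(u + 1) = u^2 + u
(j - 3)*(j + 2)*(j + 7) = j^3 + 6*j^2 - 13*j - 42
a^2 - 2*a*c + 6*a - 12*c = (a + 6)*(a - 2*c)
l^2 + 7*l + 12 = (l + 3)*(l + 4)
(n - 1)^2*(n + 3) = n^3 + n^2 - 5*n + 3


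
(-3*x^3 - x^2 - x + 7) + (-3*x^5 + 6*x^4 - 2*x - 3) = -3*x^5 + 6*x^4 - 3*x^3 - x^2 - 3*x + 4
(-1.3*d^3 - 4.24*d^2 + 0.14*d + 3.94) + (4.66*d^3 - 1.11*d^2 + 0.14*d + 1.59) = 3.36*d^3 - 5.35*d^2 + 0.28*d + 5.53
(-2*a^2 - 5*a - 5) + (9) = -2*a^2 - 5*a + 4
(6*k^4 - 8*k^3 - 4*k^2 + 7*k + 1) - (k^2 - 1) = 6*k^4 - 8*k^3 - 5*k^2 + 7*k + 2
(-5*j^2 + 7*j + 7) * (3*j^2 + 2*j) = -15*j^4 + 11*j^3 + 35*j^2 + 14*j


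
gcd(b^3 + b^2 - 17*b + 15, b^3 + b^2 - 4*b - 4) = 1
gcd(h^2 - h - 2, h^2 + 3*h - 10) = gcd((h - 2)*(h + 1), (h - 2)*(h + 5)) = h - 2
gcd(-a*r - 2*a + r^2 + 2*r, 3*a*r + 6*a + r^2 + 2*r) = r + 2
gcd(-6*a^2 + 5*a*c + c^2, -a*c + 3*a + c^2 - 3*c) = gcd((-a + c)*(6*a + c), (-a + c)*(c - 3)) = a - c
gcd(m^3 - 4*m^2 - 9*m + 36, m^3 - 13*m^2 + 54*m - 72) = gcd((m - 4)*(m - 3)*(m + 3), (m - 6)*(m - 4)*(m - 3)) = m^2 - 7*m + 12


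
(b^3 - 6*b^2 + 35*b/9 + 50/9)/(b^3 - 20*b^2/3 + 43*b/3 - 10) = (3*b^2 - 13*b - 10)/(3*(b^2 - 5*b + 6))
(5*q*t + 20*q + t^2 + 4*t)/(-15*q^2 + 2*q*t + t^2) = (-t - 4)/(3*q - t)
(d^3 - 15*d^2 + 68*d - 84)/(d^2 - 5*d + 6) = (d^2 - 13*d + 42)/(d - 3)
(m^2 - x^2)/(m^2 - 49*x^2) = (m^2 - x^2)/(m^2 - 49*x^2)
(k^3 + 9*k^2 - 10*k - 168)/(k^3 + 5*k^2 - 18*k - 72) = (k + 7)/(k + 3)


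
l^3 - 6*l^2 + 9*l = l*(l - 3)^2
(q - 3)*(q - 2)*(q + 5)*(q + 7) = q^4 + 7*q^3 - 19*q^2 - 103*q + 210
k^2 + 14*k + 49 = (k + 7)^2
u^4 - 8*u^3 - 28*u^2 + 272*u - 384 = (u - 8)*(u - 4)*(u - 2)*(u + 6)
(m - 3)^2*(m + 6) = m^3 - 27*m + 54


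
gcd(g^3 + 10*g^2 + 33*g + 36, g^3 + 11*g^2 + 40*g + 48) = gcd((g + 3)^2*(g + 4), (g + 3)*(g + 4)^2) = g^2 + 7*g + 12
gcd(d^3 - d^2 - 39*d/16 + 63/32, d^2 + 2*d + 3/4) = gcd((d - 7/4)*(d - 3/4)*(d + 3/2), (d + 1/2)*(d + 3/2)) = d + 3/2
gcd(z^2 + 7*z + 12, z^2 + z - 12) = z + 4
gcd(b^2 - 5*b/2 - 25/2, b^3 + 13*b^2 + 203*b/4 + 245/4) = b + 5/2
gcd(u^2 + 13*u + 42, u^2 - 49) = u + 7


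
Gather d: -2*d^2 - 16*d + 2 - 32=-2*d^2 - 16*d - 30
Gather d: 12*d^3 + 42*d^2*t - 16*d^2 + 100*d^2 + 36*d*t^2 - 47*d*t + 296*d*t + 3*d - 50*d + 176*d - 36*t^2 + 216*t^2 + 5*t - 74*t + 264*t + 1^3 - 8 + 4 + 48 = 12*d^3 + d^2*(42*t + 84) + d*(36*t^2 + 249*t + 129) + 180*t^2 + 195*t + 45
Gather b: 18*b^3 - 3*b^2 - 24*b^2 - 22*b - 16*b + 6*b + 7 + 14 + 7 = 18*b^3 - 27*b^2 - 32*b + 28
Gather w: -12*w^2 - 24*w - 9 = -12*w^2 - 24*w - 9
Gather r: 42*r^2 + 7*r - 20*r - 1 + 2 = 42*r^2 - 13*r + 1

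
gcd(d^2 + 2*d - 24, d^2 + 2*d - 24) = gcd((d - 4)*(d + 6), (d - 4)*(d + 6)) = d^2 + 2*d - 24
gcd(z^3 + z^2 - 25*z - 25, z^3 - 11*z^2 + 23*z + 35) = z^2 - 4*z - 5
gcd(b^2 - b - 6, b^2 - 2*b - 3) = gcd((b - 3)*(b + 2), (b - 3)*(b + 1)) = b - 3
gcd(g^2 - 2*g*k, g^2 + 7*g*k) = g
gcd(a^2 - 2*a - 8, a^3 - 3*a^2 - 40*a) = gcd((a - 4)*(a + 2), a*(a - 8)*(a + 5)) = 1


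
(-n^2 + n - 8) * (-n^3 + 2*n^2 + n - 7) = n^5 - 3*n^4 + 9*n^3 - 8*n^2 - 15*n + 56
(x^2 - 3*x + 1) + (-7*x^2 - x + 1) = -6*x^2 - 4*x + 2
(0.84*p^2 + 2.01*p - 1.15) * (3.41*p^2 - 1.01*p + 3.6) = 2.8644*p^4 + 6.0057*p^3 - 2.9276*p^2 + 8.3975*p - 4.14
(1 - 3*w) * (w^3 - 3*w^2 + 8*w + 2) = -3*w^4 + 10*w^3 - 27*w^2 + 2*w + 2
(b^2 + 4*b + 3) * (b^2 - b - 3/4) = b^4 + 3*b^3 - 7*b^2/4 - 6*b - 9/4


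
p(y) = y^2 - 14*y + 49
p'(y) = 2*y - 14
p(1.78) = 27.25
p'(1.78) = -10.44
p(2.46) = 20.61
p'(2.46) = -9.08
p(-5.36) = 152.77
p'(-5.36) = -24.72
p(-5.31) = 151.54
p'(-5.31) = -24.62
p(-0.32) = 53.58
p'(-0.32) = -14.64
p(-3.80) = 116.64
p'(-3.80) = -21.60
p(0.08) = 47.89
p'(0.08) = -13.84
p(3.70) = 10.89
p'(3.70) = -6.60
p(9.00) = 4.00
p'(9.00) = 4.00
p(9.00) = 4.00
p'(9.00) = 4.00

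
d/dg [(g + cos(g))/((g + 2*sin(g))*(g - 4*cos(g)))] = (-5*g^2*sin(g) - 2*g^2*cos(g) - g^2 - 2*g*cos(g) + 8*g*cos(2*g) - 2*g - 5*sin(2*g) + 6*cos(g) + 2*cos(2*g) + 2*cos(3*g) + 2)/((g + 2*sin(g))^2*(g - 4*cos(g))^2)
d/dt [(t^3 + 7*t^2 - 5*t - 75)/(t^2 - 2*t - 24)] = (t^4 - 4*t^3 - 81*t^2 - 186*t - 30)/(t^4 - 4*t^3 - 44*t^2 + 96*t + 576)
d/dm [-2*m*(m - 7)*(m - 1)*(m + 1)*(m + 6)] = -10*m^4 + 8*m^3 + 258*m^2 - 4*m - 84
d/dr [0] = 0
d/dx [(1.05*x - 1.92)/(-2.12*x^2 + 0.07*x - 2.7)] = (2.226*x^2 - 8.1408*x - 2.7006)/(4.4944*x^4 - 0.2968*x^3 + 11.4529*x^2 - 0.378*x + 7.29)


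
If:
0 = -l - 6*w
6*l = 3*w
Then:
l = 0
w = 0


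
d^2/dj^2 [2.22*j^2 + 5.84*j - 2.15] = 4.44000000000000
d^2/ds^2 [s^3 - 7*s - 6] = 6*s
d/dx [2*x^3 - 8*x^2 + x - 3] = 6*x^2 - 16*x + 1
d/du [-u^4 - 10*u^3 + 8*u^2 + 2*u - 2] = -4*u^3 - 30*u^2 + 16*u + 2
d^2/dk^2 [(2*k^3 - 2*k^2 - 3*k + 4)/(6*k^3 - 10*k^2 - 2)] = (12*k^6 - 81*k^5 + 387*k^4 - 607*k^3 + 276*k^2 + 87*k - 22)/(27*k^9 - 135*k^8 + 225*k^7 - 152*k^6 + 90*k^5 - 75*k^4 + 9*k^3 - 15*k^2 - 1)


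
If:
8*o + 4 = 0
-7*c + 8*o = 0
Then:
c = -4/7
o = -1/2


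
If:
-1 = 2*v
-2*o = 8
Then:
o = -4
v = -1/2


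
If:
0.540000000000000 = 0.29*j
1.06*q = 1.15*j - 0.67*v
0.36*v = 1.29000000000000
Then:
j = 1.86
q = -0.24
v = 3.58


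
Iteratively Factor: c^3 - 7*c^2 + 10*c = (c - 2)*(c^2 - 5*c) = c*(c - 2)*(c - 5)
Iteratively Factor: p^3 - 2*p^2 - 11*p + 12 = (p + 3)*(p^2 - 5*p + 4) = (p - 4)*(p + 3)*(p - 1)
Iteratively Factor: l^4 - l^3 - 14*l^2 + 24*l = (l - 3)*(l^3 + 2*l^2 - 8*l) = l*(l - 3)*(l^2 + 2*l - 8) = l*(l - 3)*(l + 4)*(l - 2)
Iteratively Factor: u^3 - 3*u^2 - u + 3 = (u - 1)*(u^2 - 2*u - 3) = (u - 1)*(u + 1)*(u - 3)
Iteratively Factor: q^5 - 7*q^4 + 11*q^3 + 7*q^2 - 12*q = (q - 4)*(q^4 - 3*q^3 - q^2 + 3*q) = (q - 4)*(q - 3)*(q^3 - q) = (q - 4)*(q - 3)*(q - 1)*(q^2 + q) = q*(q - 4)*(q - 3)*(q - 1)*(q + 1)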